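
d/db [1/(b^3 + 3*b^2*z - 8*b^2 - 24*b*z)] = (-3*b^2 - 6*b*z + 16*b + 24*z)/(b^2*(b^2 + 3*b*z - 8*b - 24*z)^2)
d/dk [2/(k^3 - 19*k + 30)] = 2*(19 - 3*k^2)/(k^3 - 19*k + 30)^2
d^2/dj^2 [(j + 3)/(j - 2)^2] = 2*(j + 13)/(j - 2)^4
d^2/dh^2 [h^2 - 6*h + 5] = 2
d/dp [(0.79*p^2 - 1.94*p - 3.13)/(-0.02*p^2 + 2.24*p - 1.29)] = (1.7308*p^2 - 2.1634*p + 9.5138)/(0.0004*p^4 - 0.0896*p^3 + 5.0692*p^2 - 5.7792*p + 1.6641)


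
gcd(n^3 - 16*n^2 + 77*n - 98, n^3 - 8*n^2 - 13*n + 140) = n - 7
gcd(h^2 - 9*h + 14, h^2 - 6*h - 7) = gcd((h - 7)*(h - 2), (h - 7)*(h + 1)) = h - 7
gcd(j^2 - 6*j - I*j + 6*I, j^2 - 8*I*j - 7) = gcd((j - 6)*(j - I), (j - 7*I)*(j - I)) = j - I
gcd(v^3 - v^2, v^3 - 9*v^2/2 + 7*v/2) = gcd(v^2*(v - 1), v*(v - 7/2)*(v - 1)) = v^2 - v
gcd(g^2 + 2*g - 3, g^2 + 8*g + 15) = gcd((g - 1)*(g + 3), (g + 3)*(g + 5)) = g + 3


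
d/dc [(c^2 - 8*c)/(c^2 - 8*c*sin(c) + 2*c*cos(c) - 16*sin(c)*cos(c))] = 2*(c*(c - 8)*(c*sin(c) + 4*c*cos(c) - c + 4*sin(c) - cos(c) + 8*cos(2*c)) + (c - 4)*(c^2 - 8*c*sin(c) + 2*c*cos(c) - 8*sin(2*c)))/((c - 8*sin(c))^2*(c + 2*cos(c))^2)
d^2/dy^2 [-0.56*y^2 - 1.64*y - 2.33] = -1.12000000000000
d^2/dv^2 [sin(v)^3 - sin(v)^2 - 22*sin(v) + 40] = -9*sin(v)^3 + 4*sin(v)^2 + 28*sin(v) - 2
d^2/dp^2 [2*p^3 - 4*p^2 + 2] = 12*p - 8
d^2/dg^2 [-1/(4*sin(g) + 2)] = (2*sin(g)^2 - sin(g) - 4)/(2*sin(g) + 1)^3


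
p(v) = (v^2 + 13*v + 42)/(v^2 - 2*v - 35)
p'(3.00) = -0.95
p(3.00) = -2.81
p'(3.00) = -0.95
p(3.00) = -2.81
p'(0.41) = -0.34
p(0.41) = -1.33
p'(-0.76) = -0.24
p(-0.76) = -0.99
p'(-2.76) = -0.13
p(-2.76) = -0.63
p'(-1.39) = -0.20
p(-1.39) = -0.85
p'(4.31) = -2.09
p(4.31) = -4.66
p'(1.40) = -0.48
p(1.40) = -1.73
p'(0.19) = -0.32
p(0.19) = -1.26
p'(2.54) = -0.76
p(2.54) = -2.42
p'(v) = (2 - 2*v)*(v^2 + 13*v + 42)/(v^2 - 2*v - 35)^2 + (2*v + 13)/(v^2 - 2*v - 35)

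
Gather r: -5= -5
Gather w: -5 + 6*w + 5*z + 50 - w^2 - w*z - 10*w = -w^2 + w*(-z - 4) + 5*z + 45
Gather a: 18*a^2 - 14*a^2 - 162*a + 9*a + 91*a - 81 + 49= 4*a^2 - 62*a - 32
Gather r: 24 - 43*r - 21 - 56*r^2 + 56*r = -56*r^2 + 13*r + 3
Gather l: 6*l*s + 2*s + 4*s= 6*l*s + 6*s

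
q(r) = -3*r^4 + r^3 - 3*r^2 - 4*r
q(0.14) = -0.62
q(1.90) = -50.67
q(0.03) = -0.12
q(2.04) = -64.11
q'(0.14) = -4.81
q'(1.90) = -86.88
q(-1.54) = -21.48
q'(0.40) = -6.69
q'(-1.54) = 56.18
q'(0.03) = -4.18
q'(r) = -12*r^3 + 3*r^2 - 6*r - 4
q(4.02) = -783.07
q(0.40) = -2.09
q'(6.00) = -2524.00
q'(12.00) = -20380.00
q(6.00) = -3804.00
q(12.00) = -60960.00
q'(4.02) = -759.22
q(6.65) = -5732.08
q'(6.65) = -3440.19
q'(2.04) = -105.63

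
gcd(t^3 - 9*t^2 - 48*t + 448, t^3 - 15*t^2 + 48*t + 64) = t^2 - 16*t + 64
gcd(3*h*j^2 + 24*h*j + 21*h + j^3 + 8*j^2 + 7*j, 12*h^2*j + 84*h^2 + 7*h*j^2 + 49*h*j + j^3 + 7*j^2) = 3*h*j + 21*h + j^2 + 7*j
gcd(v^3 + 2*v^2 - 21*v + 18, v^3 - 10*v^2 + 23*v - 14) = v - 1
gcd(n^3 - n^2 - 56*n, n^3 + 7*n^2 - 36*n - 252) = n + 7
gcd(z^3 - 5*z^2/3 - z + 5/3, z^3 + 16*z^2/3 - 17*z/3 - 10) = z^2 - 2*z/3 - 5/3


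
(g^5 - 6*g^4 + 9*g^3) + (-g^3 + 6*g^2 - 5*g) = g^5 - 6*g^4 + 8*g^3 + 6*g^2 - 5*g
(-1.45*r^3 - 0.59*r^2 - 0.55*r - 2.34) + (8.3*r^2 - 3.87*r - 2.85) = -1.45*r^3 + 7.71*r^2 - 4.42*r - 5.19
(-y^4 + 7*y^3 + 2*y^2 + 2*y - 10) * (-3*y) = 3*y^5 - 21*y^4 - 6*y^3 - 6*y^2 + 30*y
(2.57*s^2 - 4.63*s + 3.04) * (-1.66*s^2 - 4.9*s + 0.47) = -4.2662*s^4 - 4.9072*s^3 + 18.8485*s^2 - 17.0721*s + 1.4288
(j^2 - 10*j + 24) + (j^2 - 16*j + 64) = 2*j^2 - 26*j + 88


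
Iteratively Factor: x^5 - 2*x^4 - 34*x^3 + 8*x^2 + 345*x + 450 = (x - 5)*(x^4 + 3*x^3 - 19*x^2 - 87*x - 90) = (x - 5)*(x + 3)*(x^3 - 19*x - 30) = (x - 5)*(x + 2)*(x + 3)*(x^2 - 2*x - 15) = (x - 5)*(x + 2)*(x + 3)^2*(x - 5)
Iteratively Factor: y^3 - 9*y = (y)*(y^2 - 9) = y*(y + 3)*(y - 3)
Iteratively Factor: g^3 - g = (g + 1)*(g^2 - g) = g*(g + 1)*(g - 1)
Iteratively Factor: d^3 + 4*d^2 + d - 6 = (d - 1)*(d^2 + 5*d + 6) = (d - 1)*(d + 2)*(d + 3)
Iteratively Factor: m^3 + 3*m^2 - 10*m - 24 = (m - 3)*(m^2 + 6*m + 8) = (m - 3)*(m + 4)*(m + 2)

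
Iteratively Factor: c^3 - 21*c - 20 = (c - 5)*(c^2 + 5*c + 4) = (c - 5)*(c + 4)*(c + 1)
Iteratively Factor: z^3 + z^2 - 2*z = (z)*(z^2 + z - 2) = z*(z + 2)*(z - 1)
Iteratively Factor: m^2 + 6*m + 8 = (m + 2)*(m + 4)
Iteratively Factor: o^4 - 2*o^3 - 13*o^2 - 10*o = (o)*(o^3 - 2*o^2 - 13*o - 10) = o*(o + 2)*(o^2 - 4*o - 5) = o*(o + 1)*(o + 2)*(o - 5)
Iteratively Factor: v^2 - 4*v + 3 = (v - 3)*(v - 1)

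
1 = 1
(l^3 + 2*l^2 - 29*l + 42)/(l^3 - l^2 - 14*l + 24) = (l + 7)/(l + 4)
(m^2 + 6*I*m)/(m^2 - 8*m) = (m + 6*I)/(m - 8)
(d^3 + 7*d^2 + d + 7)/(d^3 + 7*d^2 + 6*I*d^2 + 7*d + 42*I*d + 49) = (d + I)/(d + 7*I)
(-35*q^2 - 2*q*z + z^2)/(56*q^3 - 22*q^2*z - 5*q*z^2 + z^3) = (5*q + z)/(-8*q^2 + 2*q*z + z^2)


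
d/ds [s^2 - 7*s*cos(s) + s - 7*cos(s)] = 7*s*sin(s) + 2*s - 7*sqrt(2)*cos(s + pi/4) + 1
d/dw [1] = 0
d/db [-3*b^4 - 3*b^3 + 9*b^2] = 3*b*(-4*b^2 - 3*b + 6)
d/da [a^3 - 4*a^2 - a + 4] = 3*a^2 - 8*a - 1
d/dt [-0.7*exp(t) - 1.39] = -0.7*exp(t)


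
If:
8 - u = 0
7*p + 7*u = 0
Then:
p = -8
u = 8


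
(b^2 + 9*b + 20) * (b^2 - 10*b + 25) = b^4 - b^3 - 45*b^2 + 25*b + 500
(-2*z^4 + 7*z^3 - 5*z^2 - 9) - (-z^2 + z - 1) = -2*z^4 + 7*z^3 - 4*z^2 - z - 8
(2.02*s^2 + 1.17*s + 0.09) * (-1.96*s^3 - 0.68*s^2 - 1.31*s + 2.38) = -3.9592*s^5 - 3.6668*s^4 - 3.6182*s^3 + 3.2137*s^2 + 2.6667*s + 0.2142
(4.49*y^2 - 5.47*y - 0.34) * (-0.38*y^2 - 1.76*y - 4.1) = -1.7062*y^4 - 5.8238*y^3 - 8.6526*y^2 + 23.0254*y + 1.394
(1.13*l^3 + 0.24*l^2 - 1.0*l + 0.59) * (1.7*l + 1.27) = 1.921*l^4 + 1.8431*l^3 - 1.3952*l^2 - 0.267*l + 0.7493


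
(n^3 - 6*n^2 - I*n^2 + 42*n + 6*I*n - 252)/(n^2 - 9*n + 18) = (n^2 - I*n + 42)/(n - 3)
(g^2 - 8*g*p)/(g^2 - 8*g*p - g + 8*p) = g/(g - 1)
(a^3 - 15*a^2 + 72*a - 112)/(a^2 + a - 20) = (a^2 - 11*a + 28)/(a + 5)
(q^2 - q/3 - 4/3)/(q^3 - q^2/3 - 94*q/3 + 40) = (q + 1)/(q^2 + q - 30)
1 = 1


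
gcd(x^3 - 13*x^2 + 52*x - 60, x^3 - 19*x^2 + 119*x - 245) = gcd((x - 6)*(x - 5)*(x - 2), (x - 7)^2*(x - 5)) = x - 5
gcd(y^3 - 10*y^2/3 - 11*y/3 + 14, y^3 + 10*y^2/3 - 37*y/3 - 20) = y - 3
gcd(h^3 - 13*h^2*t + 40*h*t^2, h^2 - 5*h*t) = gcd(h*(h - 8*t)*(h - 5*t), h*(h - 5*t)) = -h^2 + 5*h*t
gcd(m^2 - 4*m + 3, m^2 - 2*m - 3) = m - 3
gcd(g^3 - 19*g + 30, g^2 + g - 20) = g + 5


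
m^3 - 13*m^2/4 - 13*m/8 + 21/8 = (m - 7/2)*(m - 3/4)*(m + 1)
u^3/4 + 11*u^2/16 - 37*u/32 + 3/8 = (u/4 + 1)*(u - 3/4)*(u - 1/2)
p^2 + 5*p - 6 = (p - 1)*(p + 6)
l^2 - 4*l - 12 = (l - 6)*(l + 2)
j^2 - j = j*(j - 1)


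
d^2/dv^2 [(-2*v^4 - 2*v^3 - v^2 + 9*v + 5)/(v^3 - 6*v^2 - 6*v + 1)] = 2*(-97*v^6 - 219*v^5 - 318*v^4 + 193*v^3 + 402*v^2 + 681*v + 263)/(v^9 - 18*v^8 + 90*v^7 + 3*v^6 - 576*v^5 - 576*v^4 + 3*v^3 + 90*v^2 - 18*v + 1)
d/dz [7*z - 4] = 7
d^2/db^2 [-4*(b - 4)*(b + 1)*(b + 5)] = -24*b - 16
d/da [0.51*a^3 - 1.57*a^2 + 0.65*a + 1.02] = 1.53*a^2 - 3.14*a + 0.65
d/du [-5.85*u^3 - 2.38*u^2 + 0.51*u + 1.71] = -17.55*u^2 - 4.76*u + 0.51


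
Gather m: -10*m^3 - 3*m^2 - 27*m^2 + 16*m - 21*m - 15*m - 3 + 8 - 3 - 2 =-10*m^3 - 30*m^2 - 20*m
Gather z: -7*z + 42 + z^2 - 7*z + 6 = z^2 - 14*z + 48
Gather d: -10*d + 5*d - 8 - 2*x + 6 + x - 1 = -5*d - x - 3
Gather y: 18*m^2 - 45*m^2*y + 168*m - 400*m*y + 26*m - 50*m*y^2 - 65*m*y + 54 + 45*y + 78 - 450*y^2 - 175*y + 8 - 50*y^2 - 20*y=18*m^2 + 194*m + y^2*(-50*m - 500) + y*(-45*m^2 - 465*m - 150) + 140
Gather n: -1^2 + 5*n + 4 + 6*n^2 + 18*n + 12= 6*n^2 + 23*n + 15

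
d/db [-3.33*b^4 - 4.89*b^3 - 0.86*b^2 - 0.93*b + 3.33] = -13.32*b^3 - 14.67*b^2 - 1.72*b - 0.93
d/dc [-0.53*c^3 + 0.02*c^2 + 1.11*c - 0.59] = -1.59*c^2 + 0.04*c + 1.11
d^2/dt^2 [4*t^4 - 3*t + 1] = 48*t^2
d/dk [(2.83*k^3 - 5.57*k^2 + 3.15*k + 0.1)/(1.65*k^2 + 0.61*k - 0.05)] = (4.6695*k^4 + 3.4526*k^3 - 9.0197*k^2 + 0.227*k - 0.2185)/(2.7225*k^4 + 2.013*k^3 + 0.2071*k^2 - 0.061*k + 0.0025)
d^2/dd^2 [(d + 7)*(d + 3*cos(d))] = -3*(d + 7)*cos(d) - 6*sin(d) + 2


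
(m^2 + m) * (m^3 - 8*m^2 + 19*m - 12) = m^5 - 7*m^4 + 11*m^3 + 7*m^2 - 12*m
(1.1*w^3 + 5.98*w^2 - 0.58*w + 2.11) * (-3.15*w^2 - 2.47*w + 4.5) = -3.465*w^5 - 21.554*w^4 - 7.9936*w^3 + 21.6961*w^2 - 7.8217*w + 9.495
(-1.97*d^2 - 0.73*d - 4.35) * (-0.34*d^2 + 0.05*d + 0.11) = 0.6698*d^4 + 0.1497*d^3 + 1.2258*d^2 - 0.2978*d - 0.4785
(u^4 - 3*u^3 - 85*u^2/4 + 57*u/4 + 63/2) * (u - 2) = u^5 - 5*u^4 - 61*u^3/4 + 227*u^2/4 + 3*u - 63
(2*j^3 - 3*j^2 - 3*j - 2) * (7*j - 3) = 14*j^4 - 27*j^3 - 12*j^2 - 5*j + 6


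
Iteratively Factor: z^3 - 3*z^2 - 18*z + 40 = (z + 4)*(z^2 - 7*z + 10) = (z - 5)*(z + 4)*(z - 2)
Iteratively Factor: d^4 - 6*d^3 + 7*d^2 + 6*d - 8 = (d - 1)*(d^3 - 5*d^2 + 2*d + 8) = (d - 1)*(d + 1)*(d^2 - 6*d + 8) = (d - 4)*(d - 1)*(d + 1)*(d - 2)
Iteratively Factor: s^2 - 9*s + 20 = (s - 5)*(s - 4)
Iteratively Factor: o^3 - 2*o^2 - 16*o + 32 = (o - 4)*(o^2 + 2*o - 8) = (o - 4)*(o + 4)*(o - 2)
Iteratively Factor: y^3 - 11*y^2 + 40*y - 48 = (y - 4)*(y^2 - 7*y + 12) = (y - 4)*(y - 3)*(y - 4)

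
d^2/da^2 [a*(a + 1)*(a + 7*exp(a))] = 7*a^2*exp(a) + 35*a*exp(a) + 6*a + 28*exp(a) + 2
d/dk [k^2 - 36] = 2*k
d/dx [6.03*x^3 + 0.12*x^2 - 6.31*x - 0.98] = 18.09*x^2 + 0.24*x - 6.31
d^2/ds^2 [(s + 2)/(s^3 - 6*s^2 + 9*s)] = 6*(s^3 + 4*s^2 - 8*s + 6)/(s^3*(s^4 - 12*s^3 + 54*s^2 - 108*s + 81))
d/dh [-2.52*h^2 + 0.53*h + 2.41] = 0.53 - 5.04*h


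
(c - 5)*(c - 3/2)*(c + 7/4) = c^3 - 19*c^2/4 - 31*c/8 + 105/8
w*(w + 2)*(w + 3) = w^3 + 5*w^2 + 6*w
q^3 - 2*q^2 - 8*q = q*(q - 4)*(q + 2)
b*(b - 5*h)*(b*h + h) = b^3*h - 5*b^2*h^2 + b^2*h - 5*b*h^2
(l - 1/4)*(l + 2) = l^2 + 7*l/4 - 1/2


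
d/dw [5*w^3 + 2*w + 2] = 15*w^2 + 2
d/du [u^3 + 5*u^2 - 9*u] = 3*u^2 + 10*u - 9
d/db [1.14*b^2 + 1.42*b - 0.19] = 2.28*b + 1.42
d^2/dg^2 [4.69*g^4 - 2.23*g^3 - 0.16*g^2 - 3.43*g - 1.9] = 56.28*g^2 - 13.38*g - 0.32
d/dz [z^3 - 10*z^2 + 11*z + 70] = 3*z^2 - 20*z + 11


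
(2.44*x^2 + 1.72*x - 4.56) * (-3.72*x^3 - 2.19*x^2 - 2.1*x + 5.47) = -9.0768*x^5 - 11.742*x^4 + 8.0724*x^3 + 19.7212*x^2 + 18.9844*x - 24.9432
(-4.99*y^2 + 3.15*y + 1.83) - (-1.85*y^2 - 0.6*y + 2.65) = -3.14*y^2 + 3.75*y - 0.82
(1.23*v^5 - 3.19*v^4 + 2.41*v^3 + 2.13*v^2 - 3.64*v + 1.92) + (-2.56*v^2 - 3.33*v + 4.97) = 1.23*v^5 - 3.19*v^4 + 2.41*v^3 - 0.43*v^2 - 6.97*v + 6.89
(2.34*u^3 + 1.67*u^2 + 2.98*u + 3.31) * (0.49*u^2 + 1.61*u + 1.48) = 1.1466*u^5 + 4.5857*u^4 + 7.6121*u^3 + 8.8913*u^2 + 9.7395*u + 4.8988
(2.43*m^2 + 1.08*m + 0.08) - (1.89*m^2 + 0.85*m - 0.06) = 0.54*m^2 + 0.23*m + 0.14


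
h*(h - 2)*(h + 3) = h^3 + h^2 - 6*h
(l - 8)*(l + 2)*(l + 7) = l^3 + l^2 - 58*l - 112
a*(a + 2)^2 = a^3 + 4*a^2 + 4*a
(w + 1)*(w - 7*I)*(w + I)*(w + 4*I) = w^4 + w^3 - 2*I*w^3 + 31*w^2 - 2*I*w^2 + 31*w + 28*I*w + 28*I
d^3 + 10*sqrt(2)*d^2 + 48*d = d*(d + 4*sqrt(2))*(d + 6*sqrt(2))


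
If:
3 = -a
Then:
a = -3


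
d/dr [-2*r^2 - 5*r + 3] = -4*r - 5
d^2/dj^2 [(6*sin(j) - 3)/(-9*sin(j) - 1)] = 33*(-9*sin(j)^2 + sin(j) + 18)/(9*sin(j) + 1)^3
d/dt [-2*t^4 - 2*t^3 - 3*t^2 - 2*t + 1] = -8*t^3 - 6*t^2 - 6*t - 2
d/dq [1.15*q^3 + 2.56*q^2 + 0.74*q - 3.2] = 3.45*q^2 + 5.12*q + 0.74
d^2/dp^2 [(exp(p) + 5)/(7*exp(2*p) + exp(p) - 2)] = (49*exp(4*p) + 973*exp(3*p) + 189*exp(2*p) + 287*exp(p) + 14)*exp(p)/(343*exp(6*p) + 147*exp(5*p) - 273*exp(4*p) - 83*exp(3*p) + 78*exp(2*p) + 12*exp(p) - 8)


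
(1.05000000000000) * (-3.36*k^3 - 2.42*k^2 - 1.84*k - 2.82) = -3.528*k^3 - 2.541*k^2 - 1.932*k - 2.961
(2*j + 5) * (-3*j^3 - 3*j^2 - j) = -6*j^4 - 21*j^3 - 17*j^2 - 5*j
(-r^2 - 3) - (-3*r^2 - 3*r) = 2*r^2 + 3*r - 3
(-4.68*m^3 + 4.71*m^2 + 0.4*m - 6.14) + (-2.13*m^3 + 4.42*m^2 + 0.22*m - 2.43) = -6.81*m^3 + 9.13*m^2 + 0.62*m - 8.57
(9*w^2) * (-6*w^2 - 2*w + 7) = -54*w^4 - 18*w^3 + 63*w^2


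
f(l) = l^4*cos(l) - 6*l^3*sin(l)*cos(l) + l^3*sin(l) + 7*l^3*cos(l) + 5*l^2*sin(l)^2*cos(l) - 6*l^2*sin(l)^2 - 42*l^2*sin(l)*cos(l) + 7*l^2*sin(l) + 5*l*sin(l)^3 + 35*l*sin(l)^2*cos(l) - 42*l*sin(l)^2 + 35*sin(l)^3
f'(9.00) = -13336.17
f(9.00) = -7426.04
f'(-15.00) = 24712.43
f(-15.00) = -14491.91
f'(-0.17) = -0.04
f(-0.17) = 0.00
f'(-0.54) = -2.80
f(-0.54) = 0.33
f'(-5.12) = 540.20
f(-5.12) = -122.53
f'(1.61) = 5.63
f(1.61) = -16.67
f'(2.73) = -346.57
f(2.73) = -34.77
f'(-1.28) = -14.32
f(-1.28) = 8.57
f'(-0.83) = -10.05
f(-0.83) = 2.11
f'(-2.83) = -199.88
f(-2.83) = 32.58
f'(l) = -l^4*sin(l) + 6*l^3*sin(l)^2 - 7*l^3*sin(l) - 6*l^3*cos(l)^2 + 5*l^3*cos(l) - 5*l^2*sin(l)^3 + 42*l^2*sin(l)^2 + 10*l^2*sin(l)*cos(l)^2 - 30*l^2*sin(l)*cos(l) + 3*l^2*sin(l) - 42*l^2*cos(l)^2 + 28*l^2*cos(l) - 35*l*sin(l)^3 + 25*l*sin(l)^2*cos(l) - 12*l*sin(l)^2 + 70*l*sin(l)*cos(l)^2 - 168*l*sin(l)*cos(l) + 14*l*sin(l) + 5*sin(l)^3 + 140*sin(l)^2*cos(l) - 42*sin(l)^2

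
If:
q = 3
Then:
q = 3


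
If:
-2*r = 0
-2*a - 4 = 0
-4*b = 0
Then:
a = -2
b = 0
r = 0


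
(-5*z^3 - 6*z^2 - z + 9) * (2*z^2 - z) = -10*z^5 - 7*z^4 + 4*z^3 + 19*z^2 - 9*z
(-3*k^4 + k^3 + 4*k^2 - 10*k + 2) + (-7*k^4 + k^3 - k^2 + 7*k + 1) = -10*k^4 + 2*k^3 + 3*k^2 - 3*k + 3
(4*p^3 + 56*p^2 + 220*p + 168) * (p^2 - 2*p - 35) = 4*p^5 + 48*p^4 - 32*p^3 - 2232*p^2 - 8036*p - 5880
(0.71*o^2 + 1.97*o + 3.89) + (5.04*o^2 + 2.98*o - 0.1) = 5.75*o^2 + 4.95*o + 3.79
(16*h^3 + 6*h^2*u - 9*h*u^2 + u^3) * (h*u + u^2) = 16*h^4*u + 22*h^3*u^2 - 3*h^2*u^3 - 8*h*u^4 + u^5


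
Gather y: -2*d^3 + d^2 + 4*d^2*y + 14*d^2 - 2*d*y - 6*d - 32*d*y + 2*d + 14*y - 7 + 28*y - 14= -2*d^3 + 15*d^2 - 4*d + y*(4*d^2 - 34*d + 42) - 21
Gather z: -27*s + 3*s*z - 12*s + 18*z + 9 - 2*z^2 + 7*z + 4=-39*s - 2*z^2 + z*(3*s + 25) + 13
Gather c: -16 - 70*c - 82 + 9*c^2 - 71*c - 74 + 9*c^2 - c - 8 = 18*c^2 - 142*c - 180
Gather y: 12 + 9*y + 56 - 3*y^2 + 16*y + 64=-3*y^2 + 25*y + 132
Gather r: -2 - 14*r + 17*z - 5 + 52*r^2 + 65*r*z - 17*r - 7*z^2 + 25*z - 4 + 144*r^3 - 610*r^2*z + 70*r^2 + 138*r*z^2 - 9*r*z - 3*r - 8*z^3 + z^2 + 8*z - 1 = 144*r^3 + r^2*(122 - 610*z) + r*(138*z^2 + 56*z - 34) - 8*z^3 - 6*z^2 + 50*z - 12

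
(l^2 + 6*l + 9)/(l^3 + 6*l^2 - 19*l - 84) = (l + 3)/(l^2 + 3*l - 28)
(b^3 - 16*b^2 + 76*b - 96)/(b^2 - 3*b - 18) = (b^2 - 10*b + 16)/(b + 3)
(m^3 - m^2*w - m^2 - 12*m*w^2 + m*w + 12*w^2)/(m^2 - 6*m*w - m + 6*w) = (-m^2 + m*w + 12*w^2)/(-m + 6*w)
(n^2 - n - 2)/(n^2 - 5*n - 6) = (n - 2)/(n - 6)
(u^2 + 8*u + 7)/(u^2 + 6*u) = (u^2 + 8*u + 7)/(u*(u + 6))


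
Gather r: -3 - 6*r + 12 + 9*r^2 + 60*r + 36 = 9*r^2 + 54*r + 45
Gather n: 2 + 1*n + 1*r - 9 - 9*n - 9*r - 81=-8*n - 8*r - 88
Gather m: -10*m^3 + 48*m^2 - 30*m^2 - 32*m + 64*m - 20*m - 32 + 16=-10*m^3 + 18*m^2 + 12*m - 16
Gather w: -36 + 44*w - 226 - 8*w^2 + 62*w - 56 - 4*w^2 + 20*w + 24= -12*w^2 + 126*w - 294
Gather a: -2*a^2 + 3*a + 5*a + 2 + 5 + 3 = -2*a^2 + 8*a + 10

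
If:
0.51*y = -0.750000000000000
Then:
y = -1.47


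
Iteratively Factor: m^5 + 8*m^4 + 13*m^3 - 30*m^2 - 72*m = (m + 4)*(m^4 + 4*m^3 - 3*m^2 - 18*m) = (m + 3)*(m + 4)*(m^3 + m^2 - 6*m) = (m - 2)*(m + 3)*(m + 4)*(m^2 + 3*m) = m*(m - 2)*(m + 3)*(m + 4)*(m + 3)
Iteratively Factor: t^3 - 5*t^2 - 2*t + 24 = (t - 4)*(t^2 - t - 6) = (t - 4)*(t + 2)*(t - 3)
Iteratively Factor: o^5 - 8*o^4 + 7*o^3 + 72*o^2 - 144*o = (o + 3)*(o^4 - 11*o^3 + 40*o^2 - 48*o) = (o - 4)*(o + 3)*(o^3 - 7*o^2 + 12*o) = (o - 4)^2*(o + 3)*(o^2 - 3*o) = o*(o - 4)^2*(o + 3)*(o - 3)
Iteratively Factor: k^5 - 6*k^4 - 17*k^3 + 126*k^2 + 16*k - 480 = (k - 4)*(k^4 - 2*k^3 - 25*k^2 + 26*k + 120) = (k - 4)*(k + 2)*(k^3 - 4*k^2 - 17*k + 60) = (k - 4)*(k + 2)*(k + 4)*(k^2 - 8*k + 15) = (k - 4)*(k - 3)*(k + 2)*(k + 4)*(k - 5)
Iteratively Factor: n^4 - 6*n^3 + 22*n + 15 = (n - 3)*(n^3 - 3*n^2 - 9*n - 5) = (n - 3)*(n + 1)*(n^2 - 4*n - 5) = (n - 5)*(n - 3)*(n + 1)*(n + 1)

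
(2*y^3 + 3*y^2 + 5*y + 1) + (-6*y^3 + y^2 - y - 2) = -4*y^3 + 4*y^2 + 4*y - 1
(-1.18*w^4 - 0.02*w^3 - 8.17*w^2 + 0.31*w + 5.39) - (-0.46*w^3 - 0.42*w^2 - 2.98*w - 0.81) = -1.18*w^4 + 0.44*w^3 - 7.75*w^2 + 3.29*w + 6.2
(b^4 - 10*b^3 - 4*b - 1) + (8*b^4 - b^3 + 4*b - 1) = 9*b^4 - 11*b^3 - 2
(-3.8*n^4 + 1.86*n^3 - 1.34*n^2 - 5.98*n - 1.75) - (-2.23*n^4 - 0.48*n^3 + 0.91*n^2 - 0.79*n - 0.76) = -1.57*n^4 + 2.34*n^3 - 2.25*n^2 - 5.19*n - 0.99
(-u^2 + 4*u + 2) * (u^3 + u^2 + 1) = -u^5 + 3*u^4 + 6*u^3 + u^2 + 4*u + 2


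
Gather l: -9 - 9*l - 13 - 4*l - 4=-13*l - 26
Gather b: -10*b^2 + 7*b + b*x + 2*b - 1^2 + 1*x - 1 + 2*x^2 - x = -10*b^2 + b*(x + 9) + 2*x^2 - 2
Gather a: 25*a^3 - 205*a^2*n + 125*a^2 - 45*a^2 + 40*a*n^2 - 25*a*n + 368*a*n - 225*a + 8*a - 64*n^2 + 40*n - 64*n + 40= 25*a^3 + a^2*(80 - 205*n) + a*(40*n^2 + 343*n - 217) - 64*n^2 - 24*n + 40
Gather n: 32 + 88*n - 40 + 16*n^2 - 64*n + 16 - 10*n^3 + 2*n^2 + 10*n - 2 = -10*n^3 + 18*n^2 + 34*n + 6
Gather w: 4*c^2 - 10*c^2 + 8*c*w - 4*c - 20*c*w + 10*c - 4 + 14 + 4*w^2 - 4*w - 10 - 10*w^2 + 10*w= -6*c^2 + 6*c - 6*w^2 + w*(6 - 12*c)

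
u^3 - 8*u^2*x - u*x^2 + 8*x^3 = (u - 8*x)*(u - x)*(u + x)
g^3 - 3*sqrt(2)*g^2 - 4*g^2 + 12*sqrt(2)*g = g*(g - 4)*(g - 3*sqrt(2))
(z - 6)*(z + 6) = z^2 - 36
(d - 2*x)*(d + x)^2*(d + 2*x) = d^4 + 2*d^3*x - 3*d^2*x^2 - 8*d*x^3 - 4*x^4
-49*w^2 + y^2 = (-7*w + y)*(7*w + y)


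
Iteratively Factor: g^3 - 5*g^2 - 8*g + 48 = (g + 3)*(g^2 - 8*g + 16) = (g - 4)*(g + 3)*(g - 4)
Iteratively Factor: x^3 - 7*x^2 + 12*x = (x - 4)*(x^2 - 3*x) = (x - 4)*(x - 3)*(x)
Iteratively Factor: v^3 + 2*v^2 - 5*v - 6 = (v + 1)*(v^2 + v - 6) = (v + 1)*(v + 3)*(v - 2)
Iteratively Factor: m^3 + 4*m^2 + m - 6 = (m + 2)*(m^2 + 2*m - 3) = (m - 1)*(m + 2)*(m + 3)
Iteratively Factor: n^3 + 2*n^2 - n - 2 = (n - 1)*(n^2 + 3*n + 2) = (n - 1)*(n + 2)*(n + 1)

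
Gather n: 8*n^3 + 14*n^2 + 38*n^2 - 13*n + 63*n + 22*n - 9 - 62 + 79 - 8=8*n^3 + 52*n^2 + 72*n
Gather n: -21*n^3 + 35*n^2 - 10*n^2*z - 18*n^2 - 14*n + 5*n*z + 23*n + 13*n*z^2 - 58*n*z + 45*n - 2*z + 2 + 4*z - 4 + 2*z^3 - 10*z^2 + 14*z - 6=-21*n^3 + n^2*(17 - 10*z) + n*(13*z^2 - 53*z + 54) + 2*z^3 - 10*z^2 + 16*z - 8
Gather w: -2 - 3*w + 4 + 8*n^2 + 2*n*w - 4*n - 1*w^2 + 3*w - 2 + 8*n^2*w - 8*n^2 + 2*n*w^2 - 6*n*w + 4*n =w^2*(2*n - 1) + w*(8*n^2 - 4*n)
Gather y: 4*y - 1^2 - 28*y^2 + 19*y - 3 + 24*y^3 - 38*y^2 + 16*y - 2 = 24*y^3 - 66*y^2 + 39*y - 6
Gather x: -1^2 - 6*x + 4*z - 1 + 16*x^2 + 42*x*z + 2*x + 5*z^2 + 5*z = 16*x^2 + x*(42*z - 4) + 5*z^2 + 9*z - 2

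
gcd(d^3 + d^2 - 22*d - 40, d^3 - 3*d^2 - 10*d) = d^2 - 3*d - 10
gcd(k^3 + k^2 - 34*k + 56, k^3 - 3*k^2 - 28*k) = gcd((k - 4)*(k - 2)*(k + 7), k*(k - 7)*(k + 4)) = 1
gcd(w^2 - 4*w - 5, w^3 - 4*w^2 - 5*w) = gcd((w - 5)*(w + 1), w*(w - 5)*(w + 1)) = w^2 - 4*w - 5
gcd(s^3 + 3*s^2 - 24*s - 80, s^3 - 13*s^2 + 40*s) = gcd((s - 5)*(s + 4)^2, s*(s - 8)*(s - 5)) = s - 5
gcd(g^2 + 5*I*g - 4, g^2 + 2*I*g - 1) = g + I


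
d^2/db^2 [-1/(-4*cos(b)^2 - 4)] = (sin(b)^4 + sin(b)^2/2 - 1)/(sin(b)^2 - 2)^3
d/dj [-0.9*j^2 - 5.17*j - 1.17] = -1.8*j - 5.17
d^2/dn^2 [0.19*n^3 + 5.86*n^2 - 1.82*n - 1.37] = 1.14*n + 11.72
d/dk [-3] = 0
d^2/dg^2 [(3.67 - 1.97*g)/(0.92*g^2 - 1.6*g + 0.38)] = (-(1.84*g - 1.6)*(1.97*g - 3.67)*(3.68*g - 3.2) + (10.8744*g - 13.0568)*(0.92*g^2 - 1.6*g + 0.38))/(0.92*g^2 - 1.6*g + 0.38)^3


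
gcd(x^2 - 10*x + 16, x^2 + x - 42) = 1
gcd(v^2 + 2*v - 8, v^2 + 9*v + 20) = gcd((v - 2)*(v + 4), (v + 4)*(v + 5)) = v + 4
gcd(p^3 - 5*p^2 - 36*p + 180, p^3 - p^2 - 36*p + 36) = p^2 - 36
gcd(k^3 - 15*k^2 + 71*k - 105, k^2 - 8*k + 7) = k - 7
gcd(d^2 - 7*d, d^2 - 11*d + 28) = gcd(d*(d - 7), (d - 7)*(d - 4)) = d - 7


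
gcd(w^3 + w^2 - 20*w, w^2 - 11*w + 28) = w - 4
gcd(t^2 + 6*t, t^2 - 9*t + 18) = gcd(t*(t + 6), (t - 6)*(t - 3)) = 1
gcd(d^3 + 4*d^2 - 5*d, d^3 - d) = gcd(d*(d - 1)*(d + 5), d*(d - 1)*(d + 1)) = d^2 - d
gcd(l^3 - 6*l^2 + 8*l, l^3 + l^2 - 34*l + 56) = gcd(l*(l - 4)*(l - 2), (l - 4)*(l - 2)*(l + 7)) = l^2 - 6*l + 8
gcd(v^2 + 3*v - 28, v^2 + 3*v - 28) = v^2 + 3*v - 28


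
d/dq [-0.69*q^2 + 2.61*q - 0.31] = 2.61 - 1.38*q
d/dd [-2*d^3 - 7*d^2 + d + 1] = -6*d^2 - 14*d + 1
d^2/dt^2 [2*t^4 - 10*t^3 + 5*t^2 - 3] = 24*t^2 - 60*t + 10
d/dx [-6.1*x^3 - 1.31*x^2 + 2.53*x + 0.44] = -18.3*x^2 - 2.62*x + 2.53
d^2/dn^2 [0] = 0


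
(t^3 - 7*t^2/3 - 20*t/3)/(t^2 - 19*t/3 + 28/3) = t*(3*t + 5)/(3*t - 7)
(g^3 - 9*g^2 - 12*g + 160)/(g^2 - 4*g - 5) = (g^2 - 4*g - 32)/(g + 1)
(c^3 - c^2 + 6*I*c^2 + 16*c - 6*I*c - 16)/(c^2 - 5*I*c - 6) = (c^2 + c*(-1 + 8*I) - 8*I)/(c - 3*I)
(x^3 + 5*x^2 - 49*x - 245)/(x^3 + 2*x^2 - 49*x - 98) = (x + 5)/(x + 2)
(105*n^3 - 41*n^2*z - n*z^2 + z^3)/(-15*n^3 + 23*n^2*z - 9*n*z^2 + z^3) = (7*n + z)/(-n + z)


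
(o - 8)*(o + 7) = o^2 - o - 56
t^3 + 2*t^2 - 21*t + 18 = (t - 3)*(t - 1)*(t + 6)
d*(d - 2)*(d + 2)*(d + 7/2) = d^4 + 7*d^3/2 - 4*d^2 - 14*d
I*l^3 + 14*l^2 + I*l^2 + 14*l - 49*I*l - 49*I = (l - 7*I)^2*(I*l + I)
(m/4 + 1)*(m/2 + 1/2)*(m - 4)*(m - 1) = m^4/8 - 17*m^2/8 + 2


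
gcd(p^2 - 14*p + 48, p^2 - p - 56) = p - 8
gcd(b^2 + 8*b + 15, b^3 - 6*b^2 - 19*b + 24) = b + 3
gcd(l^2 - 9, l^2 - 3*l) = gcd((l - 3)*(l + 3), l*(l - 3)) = l - 3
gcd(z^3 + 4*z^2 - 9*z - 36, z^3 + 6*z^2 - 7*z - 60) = z^2 + z - 12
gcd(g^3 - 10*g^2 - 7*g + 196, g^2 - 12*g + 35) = g - 7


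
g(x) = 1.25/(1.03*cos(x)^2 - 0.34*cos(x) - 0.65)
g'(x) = 1.25*(2.06*sin(x)*cos(x) - 0.34*sin(x))/(1.03*cos(x)^2 - 0.34*cos(x) - 0.65)^2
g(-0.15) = 60.05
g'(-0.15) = -731.51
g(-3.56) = 2.40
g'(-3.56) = -4.16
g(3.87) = 7.05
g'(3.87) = 49.69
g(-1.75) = -2.25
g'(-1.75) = 2.81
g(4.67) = -1.97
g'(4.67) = 1.33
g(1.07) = -2.17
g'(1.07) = 2.15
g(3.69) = 3.20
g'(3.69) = 8.98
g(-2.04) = -4.38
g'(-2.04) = 17.37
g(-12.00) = -6.14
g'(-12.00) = 22.66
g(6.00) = -46.51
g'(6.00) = -792.18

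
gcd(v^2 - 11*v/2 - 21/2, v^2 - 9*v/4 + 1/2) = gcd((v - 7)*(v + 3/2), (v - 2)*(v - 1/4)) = 1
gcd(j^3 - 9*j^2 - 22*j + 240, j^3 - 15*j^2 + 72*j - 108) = j - 6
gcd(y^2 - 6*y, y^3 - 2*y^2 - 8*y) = y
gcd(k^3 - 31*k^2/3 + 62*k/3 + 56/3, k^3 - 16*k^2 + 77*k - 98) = k - 7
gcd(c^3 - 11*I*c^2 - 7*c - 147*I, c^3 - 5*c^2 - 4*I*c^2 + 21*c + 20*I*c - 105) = c^2 - 4*I*c + 21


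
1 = 1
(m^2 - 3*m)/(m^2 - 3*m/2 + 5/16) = 16*m*(m - 3)/(16*m^2 - 24*m + 5)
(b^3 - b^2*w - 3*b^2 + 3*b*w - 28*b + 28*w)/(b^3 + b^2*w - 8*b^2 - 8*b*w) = (b^3 - b^2*w - 3*b^2 + 3*b*w - 28*b + 28*w)/(b*(b^2 + b*w - 8*b - 8*w))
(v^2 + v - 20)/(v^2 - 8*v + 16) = (v + 5)/(v - 4)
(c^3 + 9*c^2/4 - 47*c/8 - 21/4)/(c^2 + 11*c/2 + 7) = (4*c^2 - 5*c - 6)/(4*(c + 2))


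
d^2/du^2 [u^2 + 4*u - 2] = 2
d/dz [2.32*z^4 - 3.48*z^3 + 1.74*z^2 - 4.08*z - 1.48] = 9.28*z^3 - 10.44*z^2 + 3.48*z - 4.08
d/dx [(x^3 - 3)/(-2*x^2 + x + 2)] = (3*x^2*(-2*x^2 + x + 2) + (4*x - 1)*(x^3 - 3))/(-2*x^2 + x + 2)^2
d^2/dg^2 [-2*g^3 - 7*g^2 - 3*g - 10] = -12*g - 14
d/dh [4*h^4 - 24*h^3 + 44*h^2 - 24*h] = 16*h^3 - 72*h^2 + 88*h - 24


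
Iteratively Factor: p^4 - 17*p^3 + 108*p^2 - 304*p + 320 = (p - 4)*(p^3 - 13*p^2 + 56*p - 80) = (p - 5)*(p - 4)*(p^2 - 8*p + 16) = (p - 5)*(p - 4)^2*(p - 4)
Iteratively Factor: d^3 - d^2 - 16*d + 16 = (d + 4)*(d^2 - 5*d + 4) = (d - 1)*(d + 4)*(d - 4)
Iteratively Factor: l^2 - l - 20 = (l - 5)*(l + 4)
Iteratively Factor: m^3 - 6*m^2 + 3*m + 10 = (m - 5)*(m^2 - m - 2) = (m - 5)*(m - 2)*(m + 1)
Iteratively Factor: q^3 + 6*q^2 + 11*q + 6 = (q + 2)*(q^2 + 4*q + 3) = (q + 2)*(q + 3)*(q + 1)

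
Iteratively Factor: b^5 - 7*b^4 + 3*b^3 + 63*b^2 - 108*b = (b - 3)*(b^4 - 4*b^3 - 9*b^2 + 36*b) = (b - 3)^2*(b^3 - b^2 - 12*b) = (b - 4)*(b - 3)^2*(b^2 + 3*b) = b*(b - 4)*(b - 3)^2*(b + 3)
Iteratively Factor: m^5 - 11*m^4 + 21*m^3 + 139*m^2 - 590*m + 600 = (m - 2)*(m^4 - 9*m^3 + 3*m^2 + 145*m - 300) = (m - 5)*(m - 2)*(m^3 - 4*m^2 - 17*m + 60) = (m - 5)*(m - 2)*(m + 4)*(m^2 - 8*m + 15) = (m - 5)^2*(m - 2)*(m + 4)*(m - 3)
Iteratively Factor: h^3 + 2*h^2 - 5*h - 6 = (h - 2)*(h^2 + 4*h + 3) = (h - 2)*(h + 3)*(h + 1)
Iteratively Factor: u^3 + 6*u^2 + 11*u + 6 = (u + 3)*(u^2 + 3*u + 2) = (u + 2)*(u + 3)*(u + 1)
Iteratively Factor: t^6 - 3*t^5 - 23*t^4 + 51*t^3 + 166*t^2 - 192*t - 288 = (t - 4)*(t^5 + t^4 - 19*t^3 - 25*t^2 + 66*t + 72) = (t - 4)^2*(t^4 + 5*t^3 + t^2 - 21*t - 18) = (t - 4)^2*(t + 3)*(t^3 + 2*t^2 - 5*t - 6) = (t - 4)^2*(t - 2)*(t + 3)*(t^2 + 4*t + 3) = (t - 4)^2*(t - 2)*(t + 3)^2*(t + 1)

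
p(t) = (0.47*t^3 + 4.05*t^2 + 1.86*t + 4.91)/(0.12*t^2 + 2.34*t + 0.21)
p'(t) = (-0.24*t - 2.34)*(0.47*t^3 + 4.05*t^2 + 1.86*t + 4.91)/(0.12*t^2 + 2.34*t + 0.21)^2 + (1.41*t^2 + 8.1*t + 1.86)/(0.12*t^2 + 2.34*t + 0.21)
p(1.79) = 5.00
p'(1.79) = 1.47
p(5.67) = 13.34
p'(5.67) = 2.52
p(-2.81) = -3.92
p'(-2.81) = 0.60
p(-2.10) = -3.48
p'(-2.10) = 0.61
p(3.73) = 8.73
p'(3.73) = 2.21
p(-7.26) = -2.39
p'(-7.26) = -1.80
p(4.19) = 9.77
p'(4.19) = 2.30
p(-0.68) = -4.05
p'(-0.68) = -4.39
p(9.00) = 22.34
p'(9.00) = 2.85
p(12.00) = 31.22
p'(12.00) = 3.05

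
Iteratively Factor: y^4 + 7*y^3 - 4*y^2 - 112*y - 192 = (y + 3)*(y^3 + 4*y^2 - 16*y - 64) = (y + 3)*(y + 4)*(y^2 - 16) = (y + 3)*(y + 4)^2*(y - 4)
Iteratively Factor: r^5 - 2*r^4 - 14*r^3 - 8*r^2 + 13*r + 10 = (r + 2)*(r^4 - 4*r^3 - 6*r^2 + 4*r + 5) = (r - 1)*(r + 2)*(r^3 - 3*r^2 - 9*r - 5) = (r - 5)*(r - 1)*(r + 2)*(r^2 + 2*r + 1) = (r - 5)*(r - 1)*(r + 1)*(r + 2)*(r + 1)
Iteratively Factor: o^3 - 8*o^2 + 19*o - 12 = (o - 3)*(o^2 - 5*o + 4) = (o - 3)*(o - 1)*(o - 4)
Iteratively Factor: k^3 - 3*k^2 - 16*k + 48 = (k + 4)*(k^2 - 7*k + 12) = (k - 4)*(k + 4)*(k - 3)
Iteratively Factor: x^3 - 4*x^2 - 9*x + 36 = (x - 3)*(x^2 - x - 12) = (x - 4)*(x - 3)*(x + 3)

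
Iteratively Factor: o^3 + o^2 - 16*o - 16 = (o - 4)*(o^2 + 5*o + 4) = (o - 4)*(o + 1)*(o + 4)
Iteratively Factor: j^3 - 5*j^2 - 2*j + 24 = (j - 4)*(j^2 - j - 6) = (j - 4)*(j - 3)*(j + 2)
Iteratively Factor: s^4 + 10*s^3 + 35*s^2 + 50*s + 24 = (s + 4)*(s^3 + 6*s^2 + 11*s + 6) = (s + 1)*(s + 4)*(s^2 + 5*s + 6) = (s + 1)*(s + 2)*(s + 4)*(s + 3)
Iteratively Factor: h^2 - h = (h - 1)*(h)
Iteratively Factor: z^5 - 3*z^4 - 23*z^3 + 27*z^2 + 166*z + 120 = (z - 4)*(z^4 + z^3 - 19*z^2 - 49*z - 30) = (z - 4)*(z + 3)*(z^3 - 2*z^2 - 13*z - 10) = (z - 4)*(z + 2)*(z + 3)*(z^2 - 4*z - 5) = (z - 5)*(z - 4)*(z + 2)*(z + 3)*(z + 1)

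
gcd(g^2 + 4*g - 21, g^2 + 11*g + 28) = g + 7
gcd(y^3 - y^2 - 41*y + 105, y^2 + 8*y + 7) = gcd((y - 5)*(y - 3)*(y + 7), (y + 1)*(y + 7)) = y + 7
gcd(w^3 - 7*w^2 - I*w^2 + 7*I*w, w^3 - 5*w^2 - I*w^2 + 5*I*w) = w^2 - I*w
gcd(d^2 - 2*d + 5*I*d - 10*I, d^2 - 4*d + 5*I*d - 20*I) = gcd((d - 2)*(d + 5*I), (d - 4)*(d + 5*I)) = d + 5*I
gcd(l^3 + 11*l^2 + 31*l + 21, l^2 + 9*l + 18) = l + 3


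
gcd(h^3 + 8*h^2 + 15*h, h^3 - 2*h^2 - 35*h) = h^2 + 5*h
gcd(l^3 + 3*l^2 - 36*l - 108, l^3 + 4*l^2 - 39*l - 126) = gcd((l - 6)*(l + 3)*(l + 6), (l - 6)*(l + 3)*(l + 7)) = l^2 - 3*l - 18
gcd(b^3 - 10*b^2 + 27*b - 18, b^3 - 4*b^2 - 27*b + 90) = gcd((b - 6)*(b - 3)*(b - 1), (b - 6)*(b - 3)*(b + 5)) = b^2 - 9*b + 18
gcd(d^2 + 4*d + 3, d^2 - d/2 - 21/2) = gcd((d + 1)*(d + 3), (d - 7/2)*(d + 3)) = d + 3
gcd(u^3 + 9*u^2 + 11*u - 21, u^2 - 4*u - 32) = 1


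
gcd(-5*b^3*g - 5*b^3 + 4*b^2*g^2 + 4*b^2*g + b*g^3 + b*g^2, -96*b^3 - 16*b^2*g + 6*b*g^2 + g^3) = 1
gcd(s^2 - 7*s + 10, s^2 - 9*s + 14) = s - 2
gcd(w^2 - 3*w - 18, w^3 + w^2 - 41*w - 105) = w + 3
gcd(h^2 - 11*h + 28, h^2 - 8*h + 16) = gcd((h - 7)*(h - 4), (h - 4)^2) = h - 4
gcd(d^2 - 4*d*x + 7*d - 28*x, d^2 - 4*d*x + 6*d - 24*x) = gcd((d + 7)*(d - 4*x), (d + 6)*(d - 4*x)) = -d + 4*x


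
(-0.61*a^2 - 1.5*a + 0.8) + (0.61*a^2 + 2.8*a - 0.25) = 1.3*a + 0.55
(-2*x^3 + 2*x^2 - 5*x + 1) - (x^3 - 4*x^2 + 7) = -3*x^3 + 6*x^2 - 5*x - 6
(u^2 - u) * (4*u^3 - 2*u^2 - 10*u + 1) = 4*u^5 - 6*u^4 - 8*u^3 + 11*u^2 - u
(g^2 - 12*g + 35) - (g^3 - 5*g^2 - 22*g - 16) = -g^3 + 6*g^2 + 10*g + 51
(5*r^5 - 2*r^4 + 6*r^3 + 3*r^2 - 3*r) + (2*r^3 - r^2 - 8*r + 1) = 5*r^5 - 2*r^4 + 8*r^3 + 2*r^2 - 11*r + 1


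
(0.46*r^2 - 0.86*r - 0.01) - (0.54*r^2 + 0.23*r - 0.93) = -0.08*r^2 - 1.09*r + 0.92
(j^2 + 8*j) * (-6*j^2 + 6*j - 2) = -6*j^4 - 42*j^3 + 46*j^2 - 16*j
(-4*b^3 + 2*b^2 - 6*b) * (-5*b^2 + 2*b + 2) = 20*b^5 - 18*b^4 + 26*b^3 - 8*b^2 - 12*b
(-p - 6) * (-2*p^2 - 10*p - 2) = 2*p^3 + 22*p^2 + 62*p + 12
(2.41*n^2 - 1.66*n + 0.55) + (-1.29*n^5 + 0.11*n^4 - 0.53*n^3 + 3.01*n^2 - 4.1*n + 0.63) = -1.29*n^5 + 0.11*n^4 - 0.53*n^3 + 5.42*n^2 - 5.76*n + 1.18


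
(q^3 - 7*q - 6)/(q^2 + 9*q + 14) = (q^2 - 2*q - 3)/(q + 7)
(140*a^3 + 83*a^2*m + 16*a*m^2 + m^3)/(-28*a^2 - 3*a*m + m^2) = (-35*a^2 - 12*a*m - m^2)/(7*a - m)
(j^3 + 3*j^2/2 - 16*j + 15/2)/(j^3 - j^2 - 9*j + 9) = (2*j^2 + 9*j - 5)/(2*(j^2 + 2*j - 3))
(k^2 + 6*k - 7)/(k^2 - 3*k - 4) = (-k^2 - 6*k + 7)/(-k^2 + 3*k + 4)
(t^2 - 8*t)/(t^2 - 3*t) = (t - 8)/(t - 3)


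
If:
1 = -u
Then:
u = -1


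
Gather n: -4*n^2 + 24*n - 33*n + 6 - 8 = -4*n^2 - 9*n - 2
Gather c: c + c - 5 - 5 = 2*c - 10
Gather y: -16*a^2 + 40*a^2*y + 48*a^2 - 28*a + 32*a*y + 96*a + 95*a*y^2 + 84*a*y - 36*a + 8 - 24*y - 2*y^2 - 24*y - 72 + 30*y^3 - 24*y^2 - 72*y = 32*a^2 + 32*a + 30*y^3 + y^2*(95*a - 26) + y*(40*a^2 + 116*a - 120) - 64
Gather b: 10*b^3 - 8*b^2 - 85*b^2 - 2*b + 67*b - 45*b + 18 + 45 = 10*b^3 - 93*b^2 + 20*b + 63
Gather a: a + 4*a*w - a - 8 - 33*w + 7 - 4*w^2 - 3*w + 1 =4*a*w - 4*w^2 - 36*w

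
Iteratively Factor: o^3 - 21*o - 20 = (o + 1)*(o^2 - o - 20) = (o + 1)*(o + 4)*(o - 5)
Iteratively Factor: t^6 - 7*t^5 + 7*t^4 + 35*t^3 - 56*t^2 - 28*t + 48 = (t - 3)*(t^5 - 4*t^4 - 5*t^3 + 20*t^2 + 4*t - 16) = (t - 3)*(t - 1)*(t^4 - 3*t^3 - 8*t^2 + 12*t + 16) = (t - 3)*(t - 1)*(t + 1)*(t^3 - 4*t^2 - 4*t + 16) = (t - 3)*(t - 1)*(t + 1)*(t + 2)*(t^2 - 6*t + 8) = (t - 4)*(t - 3)*(t - 1)*(t + 1)*(t + 2)*(t - 2)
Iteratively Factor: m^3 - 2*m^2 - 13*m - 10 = (m - 5)*(m^2 + 3*m + 2) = (m - 5)*(m + 2)*(m + 1)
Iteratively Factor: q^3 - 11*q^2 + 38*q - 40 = (q - 2)*(q^2 - 9*q + 20) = (q - 4)*(q - 2)*(q - 5)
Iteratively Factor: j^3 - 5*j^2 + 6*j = (j)*(j^2 - 5*j + 6) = j*(j - 3)*(j - 2)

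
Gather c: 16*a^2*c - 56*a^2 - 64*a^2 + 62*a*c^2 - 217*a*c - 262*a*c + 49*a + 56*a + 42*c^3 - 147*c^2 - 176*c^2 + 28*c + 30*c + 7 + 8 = -120*a^2 + 105*a + 42*c^3 + c^2*(62*a - 323) + c*(16*a^2 - 479*a + 58) + 15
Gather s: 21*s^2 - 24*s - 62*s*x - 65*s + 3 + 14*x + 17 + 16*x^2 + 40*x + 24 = 21*s^2 + s*(-62*x - 89) + 16*x^2 + 54*x + 44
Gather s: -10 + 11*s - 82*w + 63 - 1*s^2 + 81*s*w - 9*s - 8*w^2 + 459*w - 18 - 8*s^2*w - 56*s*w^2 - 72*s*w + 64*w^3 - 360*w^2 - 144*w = s^2*(-8*w - 1) + s*(-56*w^2 + 9*w + 2) + 64*w^3 - 368*w^2 + 233*w + 35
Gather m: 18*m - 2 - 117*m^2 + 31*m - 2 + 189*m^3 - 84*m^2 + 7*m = 189*m^3 - 201*m^2 + 56*m - 4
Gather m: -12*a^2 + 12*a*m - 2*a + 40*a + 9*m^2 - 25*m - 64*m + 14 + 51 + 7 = -12*a^2 + 38*a + 9*m^2 + m*(12*a - 89) + 72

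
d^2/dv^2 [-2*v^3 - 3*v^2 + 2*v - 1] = -12*v - 6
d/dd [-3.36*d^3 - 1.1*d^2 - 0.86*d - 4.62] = -10.08*d^2 - 2.2*d - 0.86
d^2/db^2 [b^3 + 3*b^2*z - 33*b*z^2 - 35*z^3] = 6*b + 6*z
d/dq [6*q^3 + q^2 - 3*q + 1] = 18*q^2 + 2*q - 3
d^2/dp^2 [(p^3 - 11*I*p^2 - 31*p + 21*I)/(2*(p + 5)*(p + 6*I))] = (p^3*(-108 + 85*I) + p^2*(-1530 + 513*I) + p*(-3078 + 3105*I) - 6210 + 14319*I)/(p^6 + p^5*(15 + 18*I) + p^4*(-33 + 270*I) + p^3*(-1495 + 1134*I) + p^2*(-8100 - 990*I) + p*(-13500 - 16200*I) - 27000*I)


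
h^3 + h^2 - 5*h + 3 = (h - 1)^2*(h + 3)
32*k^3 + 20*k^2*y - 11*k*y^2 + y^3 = (-8*k + y)*(-4*k + y)*(k + y)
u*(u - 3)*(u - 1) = u^3 - 4*u^2 + 3*u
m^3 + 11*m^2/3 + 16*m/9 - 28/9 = (m - 2/3)*(m + 2)*(m + 7/3)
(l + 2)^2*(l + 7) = l^3 + 11*l^2 + 32*l + 28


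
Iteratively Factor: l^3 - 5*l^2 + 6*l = (l)*(l^2 - 5*l + 6) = l*(l - 2)*(l - 3)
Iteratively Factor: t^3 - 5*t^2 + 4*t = (t - 1)*(t^2 - 4*t) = (t - 4)*(t - 1)*(t)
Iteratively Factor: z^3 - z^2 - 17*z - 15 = (z + 1)*(z^2 - 2*z - 15) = (z + 1)*(z + 3)*(z - 5)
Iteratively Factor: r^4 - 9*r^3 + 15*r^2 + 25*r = (r - 5)*(r^3 - 4*r^2 - 5*r) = (r - 5)^2*(r^2 + r) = r*(r - 5)^2*(r + 1)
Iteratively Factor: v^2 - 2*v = (v - 2)*(v)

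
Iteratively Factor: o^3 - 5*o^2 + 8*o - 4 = (o - 2)*(o^2 - 3*o + 2) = (o - 2)*(o - 1)*(o - 2)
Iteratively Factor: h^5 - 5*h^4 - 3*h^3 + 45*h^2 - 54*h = (h - 3)*(h^4 - 2*h^3 - 9*h^2 + 18*h) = (h - 3)^2*(h^3 + h^2 - 6*h) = (h - 3)^2*(h - 2)*(h^2 + 3*h) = (h - 3)^2*(h - 2)*(h + 3)*(h)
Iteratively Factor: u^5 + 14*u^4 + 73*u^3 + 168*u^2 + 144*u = (u + 4)*(u^4 + 10*u^3 + 33*u^2 + 36*u) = (u + 4)^2*(u^3 + 6*u^2 + 9*u) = u*(u + 4)^2*(u^2 + 6*u + 9) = u*(u + 3)*(u + 4)^2*(u + 3)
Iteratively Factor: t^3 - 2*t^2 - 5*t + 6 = (t - 3)*(t^2 + t - 2) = (t - 3)*(t - 1)*(t + 2)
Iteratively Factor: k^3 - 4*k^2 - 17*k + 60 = (k - 5)*(k^2 + k - 12) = (k - 5)*(k - 3)*(k + 4)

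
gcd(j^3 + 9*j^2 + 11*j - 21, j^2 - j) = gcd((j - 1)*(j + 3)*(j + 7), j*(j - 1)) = j - 1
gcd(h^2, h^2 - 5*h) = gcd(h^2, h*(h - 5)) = h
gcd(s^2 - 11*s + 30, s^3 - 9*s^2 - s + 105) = s - 5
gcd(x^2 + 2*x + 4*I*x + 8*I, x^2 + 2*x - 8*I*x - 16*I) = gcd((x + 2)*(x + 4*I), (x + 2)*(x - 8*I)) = x + 2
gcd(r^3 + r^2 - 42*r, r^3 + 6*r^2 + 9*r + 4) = 1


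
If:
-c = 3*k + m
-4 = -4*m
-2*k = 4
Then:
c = 5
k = -2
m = 1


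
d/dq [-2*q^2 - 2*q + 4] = -4*q - 2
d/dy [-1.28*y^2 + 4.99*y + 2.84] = 4.99 - 2.56*y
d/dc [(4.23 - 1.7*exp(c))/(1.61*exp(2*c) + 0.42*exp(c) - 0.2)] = (2.737*exp(2*c) - 13.6206*exp(c) - 1.4366)*exp(c)/(2.5921*exp(4*c) + 1.3524*exp(3*c) - 0.4676*exp(2*c) - 0.168*exp(c) + 0.04)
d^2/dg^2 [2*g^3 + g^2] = 12*g + 2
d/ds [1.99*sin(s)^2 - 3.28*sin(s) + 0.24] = (3.98*sin(s) - 3.28)*cos(s)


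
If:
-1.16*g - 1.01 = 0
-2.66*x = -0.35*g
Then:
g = -0.87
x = -0.11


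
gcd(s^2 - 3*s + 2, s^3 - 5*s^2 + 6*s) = s - 2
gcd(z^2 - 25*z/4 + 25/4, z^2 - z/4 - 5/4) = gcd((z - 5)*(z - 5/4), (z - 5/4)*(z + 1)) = z - 5/4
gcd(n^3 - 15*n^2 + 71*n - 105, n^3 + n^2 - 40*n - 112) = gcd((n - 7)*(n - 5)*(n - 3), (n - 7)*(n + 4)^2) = n - 7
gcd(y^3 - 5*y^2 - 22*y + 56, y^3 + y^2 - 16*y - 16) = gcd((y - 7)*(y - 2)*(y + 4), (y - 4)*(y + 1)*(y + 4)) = y + 4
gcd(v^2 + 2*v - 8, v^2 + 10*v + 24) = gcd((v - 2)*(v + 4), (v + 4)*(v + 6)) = v + 4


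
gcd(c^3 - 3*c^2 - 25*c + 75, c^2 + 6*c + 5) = c + 5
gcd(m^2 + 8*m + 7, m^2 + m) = m + 1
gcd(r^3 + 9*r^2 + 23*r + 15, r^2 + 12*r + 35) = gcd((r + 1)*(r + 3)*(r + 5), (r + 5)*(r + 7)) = r + 5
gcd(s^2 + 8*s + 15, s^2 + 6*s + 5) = s + 5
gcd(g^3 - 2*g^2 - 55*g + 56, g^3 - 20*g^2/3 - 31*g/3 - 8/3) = g - 8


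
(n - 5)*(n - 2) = n^2 - 7*n + 10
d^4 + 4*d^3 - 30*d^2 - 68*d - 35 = (d - 5)*(d + 1)^2*(d + 7)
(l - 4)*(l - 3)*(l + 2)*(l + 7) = l^4 + 2*l^3 - 37*l^2 + 10*l + 168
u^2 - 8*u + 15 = (u - 5)*(u - 3)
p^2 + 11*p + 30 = (p + 5)*(p + 6)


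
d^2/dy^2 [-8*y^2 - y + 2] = -16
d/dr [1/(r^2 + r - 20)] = (-2*r - 1)/(r^2 + r - 20)^2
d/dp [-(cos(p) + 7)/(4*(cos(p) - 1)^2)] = -(cos(p) + 15)*sin(p)/(4*(cos(p) - 1)^3)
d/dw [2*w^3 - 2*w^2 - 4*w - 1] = 6*w^2 - 4*w - 4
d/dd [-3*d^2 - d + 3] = -6*d - 1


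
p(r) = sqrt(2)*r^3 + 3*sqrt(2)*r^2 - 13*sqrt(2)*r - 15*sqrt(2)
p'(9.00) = 401.64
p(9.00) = 1187.94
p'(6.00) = 185.26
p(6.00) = 326.68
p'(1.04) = -4.97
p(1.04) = -34.15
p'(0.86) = -7.95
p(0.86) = -32.99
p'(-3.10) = -3.92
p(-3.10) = 34.42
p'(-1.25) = -22.36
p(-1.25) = 5.63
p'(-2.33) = -15.12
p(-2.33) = 26.77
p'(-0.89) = -22.58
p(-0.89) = -2.49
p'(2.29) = 23.30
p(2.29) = -24.08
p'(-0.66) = -22.14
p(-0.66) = -7.64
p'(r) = 3*sqrt(2)*r^2 + 6*sqrt(2)*r - 13*sqrt(2)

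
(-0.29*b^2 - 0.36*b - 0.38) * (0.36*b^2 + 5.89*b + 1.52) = -0.1044*b^4 - 1.8377*b^3 - 2.698*b^2 - 2.7854*b - 0.5776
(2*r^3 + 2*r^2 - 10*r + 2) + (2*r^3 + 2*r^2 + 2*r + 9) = 4*r^3 + 4*r^2 - 8*r + 11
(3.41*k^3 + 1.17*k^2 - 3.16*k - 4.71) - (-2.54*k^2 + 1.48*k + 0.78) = 3.41*k^3 + 3.71*k^2 - 4.64*k - 5.49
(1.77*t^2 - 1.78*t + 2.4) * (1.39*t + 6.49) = 2.4603*t^3 + 9.0131*t^2 - 8.2162*t + 15.576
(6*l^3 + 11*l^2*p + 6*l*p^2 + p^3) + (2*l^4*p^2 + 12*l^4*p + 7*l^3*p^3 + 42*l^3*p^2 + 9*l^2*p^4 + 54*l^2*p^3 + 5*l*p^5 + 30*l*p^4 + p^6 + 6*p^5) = 2*l^4*p^2 + 12*l^4*p + 7*l^3*p^3 + 42*l^3*p^2 + 6*l^3 + 9*l^2*p^4 + 54*l^2*p^3 + 11*l^2*p + 5*l*p^5 + 30*l*p^4 + 6*l*p^2 + p^6 + 6*p^5 + p^3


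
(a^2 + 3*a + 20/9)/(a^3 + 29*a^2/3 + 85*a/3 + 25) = (a + 4/3)/(a^2 + 8*a + 15)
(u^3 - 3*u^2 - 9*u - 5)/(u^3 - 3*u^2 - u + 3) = (u^2 - 4*u - 5)/(u^2 - 4*u + 3)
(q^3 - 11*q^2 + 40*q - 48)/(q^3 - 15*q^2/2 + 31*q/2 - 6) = 2*(q - 4)/(2*q - 1)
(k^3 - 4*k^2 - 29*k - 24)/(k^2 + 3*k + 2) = (k^2 - 5*k - 24)/(k + 2)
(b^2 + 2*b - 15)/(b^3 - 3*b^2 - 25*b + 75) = 1/(b - 5)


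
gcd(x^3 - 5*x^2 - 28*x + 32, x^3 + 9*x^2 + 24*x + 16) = x + 4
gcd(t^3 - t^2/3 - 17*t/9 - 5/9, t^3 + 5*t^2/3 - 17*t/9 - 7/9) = t + 1/3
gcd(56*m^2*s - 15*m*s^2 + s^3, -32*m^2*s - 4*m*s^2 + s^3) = -8*m*s + s^2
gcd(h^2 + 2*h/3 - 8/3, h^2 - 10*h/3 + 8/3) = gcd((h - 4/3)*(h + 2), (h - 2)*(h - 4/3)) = h - 4/3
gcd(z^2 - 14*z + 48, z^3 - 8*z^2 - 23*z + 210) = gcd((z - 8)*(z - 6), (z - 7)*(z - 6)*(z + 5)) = z - 6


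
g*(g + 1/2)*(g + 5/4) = g^3 + 7*g^2/4 + 5*g/8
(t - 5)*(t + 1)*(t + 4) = t^3 - 21*t - 20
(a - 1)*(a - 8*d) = a^2 - 8*a*d - a + 8*d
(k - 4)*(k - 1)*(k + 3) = k^3 - 2*k^2 - 11*k + 12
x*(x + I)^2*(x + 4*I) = x^4 + 6*I*x^3 - 9*x^2 - 4*I*x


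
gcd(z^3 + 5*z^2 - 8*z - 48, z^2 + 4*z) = z + 4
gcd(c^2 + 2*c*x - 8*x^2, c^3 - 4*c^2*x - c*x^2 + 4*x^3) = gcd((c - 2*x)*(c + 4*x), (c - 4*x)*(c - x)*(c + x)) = 1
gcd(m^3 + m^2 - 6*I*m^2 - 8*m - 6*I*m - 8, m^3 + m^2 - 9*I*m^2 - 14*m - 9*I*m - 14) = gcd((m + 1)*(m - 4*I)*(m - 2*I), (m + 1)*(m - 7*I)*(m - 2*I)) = m^2 + m*(1 - 2*I) - 2*I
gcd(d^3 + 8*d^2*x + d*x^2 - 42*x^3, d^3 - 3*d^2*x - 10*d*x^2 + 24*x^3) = -d^2 - d*x + 6*x^2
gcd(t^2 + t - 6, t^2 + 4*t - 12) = t - 2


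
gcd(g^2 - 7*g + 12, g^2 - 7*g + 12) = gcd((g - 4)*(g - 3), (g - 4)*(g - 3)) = g^2 - 7*g + 12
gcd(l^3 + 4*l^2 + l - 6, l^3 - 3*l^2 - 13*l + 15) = l^2 + 2*l - 3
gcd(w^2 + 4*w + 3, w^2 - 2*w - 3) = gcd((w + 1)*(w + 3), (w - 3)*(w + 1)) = w + 1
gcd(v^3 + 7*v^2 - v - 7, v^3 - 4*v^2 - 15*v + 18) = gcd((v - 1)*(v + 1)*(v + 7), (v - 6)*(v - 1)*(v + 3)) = v - 1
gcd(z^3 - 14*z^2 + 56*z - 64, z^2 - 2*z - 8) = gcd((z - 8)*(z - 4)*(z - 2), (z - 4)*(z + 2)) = z - 4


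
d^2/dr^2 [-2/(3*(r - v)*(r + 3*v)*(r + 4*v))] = 4*(-6*r^4 - 48*r^3*v - 123*r^2*v^2 - 126*r*v^3 - 97*v^4)/(3*(r^9 + 18*r^8*v + 123*r^7*v^2 + 360*r^6*v^3 + 183*r^5*v^4 - 1206*r^4*v^5 - 1603*r^3*v^6 + 1692*r^2*v^7 + 2160*r*v^8 - 1728*v^9))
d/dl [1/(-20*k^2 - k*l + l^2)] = (k - 2*l)/(20*k^2 + k*l - l^2)^2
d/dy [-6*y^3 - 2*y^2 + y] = -18*y^2 - 4*y + 1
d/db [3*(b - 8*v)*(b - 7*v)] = 6*b - 45*v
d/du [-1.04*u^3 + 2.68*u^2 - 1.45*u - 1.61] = -3.12*u^2 + 5.36*u - 1.45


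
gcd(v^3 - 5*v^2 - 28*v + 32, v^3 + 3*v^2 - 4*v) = v^2 + 3*v - 4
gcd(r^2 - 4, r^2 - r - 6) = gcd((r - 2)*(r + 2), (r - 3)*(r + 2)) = r + 2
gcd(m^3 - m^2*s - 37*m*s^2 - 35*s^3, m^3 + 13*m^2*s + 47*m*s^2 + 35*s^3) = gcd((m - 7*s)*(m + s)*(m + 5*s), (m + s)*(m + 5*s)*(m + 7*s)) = m^2 + 6*m*s + 5*s^2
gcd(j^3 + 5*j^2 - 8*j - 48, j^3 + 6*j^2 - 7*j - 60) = j^2 + j - 12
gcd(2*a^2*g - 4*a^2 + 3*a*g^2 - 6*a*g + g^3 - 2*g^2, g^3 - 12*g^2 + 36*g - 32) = g - 2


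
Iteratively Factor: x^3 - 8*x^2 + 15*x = (x)*(x^2 - 8*x + 15) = x*(x - 3)*(x - 5)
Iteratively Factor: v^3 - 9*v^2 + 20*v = (v)*(v^2 - 9*v + 20) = v*(v - 4)*(v - 5)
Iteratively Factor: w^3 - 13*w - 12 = (w + 3)*(w^2 - 3*w - 4) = (w - 4)*(w + 3)*(w + 1)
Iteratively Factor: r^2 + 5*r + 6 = (r + 2)*(r + 3)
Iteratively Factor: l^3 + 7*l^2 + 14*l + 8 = (l + 2)*(l^2 + 5*l + 4) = (l + 2)*(l + 4)*(l + 1)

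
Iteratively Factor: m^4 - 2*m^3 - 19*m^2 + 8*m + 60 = (m + 2)*(m^3 - 4*m^2 - 11*m + 30) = (m - 5)*(m + 2)*(m^2 + m - 6) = (m - 5)*(m - 2)*(m + 2)*(m + 3)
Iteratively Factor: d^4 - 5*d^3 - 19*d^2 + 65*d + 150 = (d - 5)*(d^3 - 19*d - 30) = (d - 5)*(d + 3)*(d^2 - 3*d - 10) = (d - 5)^2*(d + 3)*(d + 2)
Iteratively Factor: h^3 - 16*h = (h)*(h^2 - 16) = h*(h - 4)*(h + 4)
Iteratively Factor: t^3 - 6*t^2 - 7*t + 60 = (t - 4)*(t^2 - 2*t - 15) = (t - 5)*(t - 4)*(t + 3)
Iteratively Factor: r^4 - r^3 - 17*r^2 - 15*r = (r + 3)*(r^3 - 4*r^2 - 5*r) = (r - 5)*(r + 3)*(r^2 + r) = (r - 5)*(r + 1)*(r + 3)*(r)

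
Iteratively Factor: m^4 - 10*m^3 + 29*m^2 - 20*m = (m - 5)*(m^3 - 5*m^2 + 4*m) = m*(m - 5)*(m^2 - 5*m + 4) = m*(m - 5)*(m - 4)*(m - 1)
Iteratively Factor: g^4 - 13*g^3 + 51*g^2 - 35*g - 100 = (g - 4)*(g^3 - 9*g^2 + 15*g + 25) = (g - 5)*(g - 4)*(g^2 - 4*g - 5) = (g - 5)*(g - 4)*(g + 1)*(g - 5)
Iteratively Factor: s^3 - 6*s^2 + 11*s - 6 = (s - 1)*(s^2 - 5*s + 6) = (s - 3)*(s - 1)*(s - 2)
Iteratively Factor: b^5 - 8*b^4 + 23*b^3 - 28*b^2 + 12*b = (b - 3)*(b^4 - 5*b^3 + 8*b^2 - 4*b) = (b - 3)*(b - 2)*(b^3 - 3*b^2 + 2*b) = (b - 3)*(b - 2)^2*(b^2 - b) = b*(b - 3)*(b - 2)^2*(b - 1)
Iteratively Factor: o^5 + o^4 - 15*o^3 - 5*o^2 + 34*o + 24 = (o + 4)*(o^4 - 3*o^3 - 3*o^2 + 7*o + 6) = (o - 3)*(o + 4)*(o^3 - 3*o - 2) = (o - 3)*(o - 2)*(o + 4)*(o^2 + 2*o + 1) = (o - 3)*(o - 2)*(o + 1)*(o + 4)*(o + 1)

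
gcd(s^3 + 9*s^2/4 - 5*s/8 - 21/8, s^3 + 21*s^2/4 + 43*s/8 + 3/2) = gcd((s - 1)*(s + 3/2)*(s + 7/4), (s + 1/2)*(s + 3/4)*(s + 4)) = 1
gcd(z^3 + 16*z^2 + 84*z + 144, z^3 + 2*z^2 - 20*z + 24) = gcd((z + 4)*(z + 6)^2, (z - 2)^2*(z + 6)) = z + 6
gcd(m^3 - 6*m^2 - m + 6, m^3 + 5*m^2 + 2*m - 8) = m - 1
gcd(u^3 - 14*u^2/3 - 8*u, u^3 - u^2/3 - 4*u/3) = u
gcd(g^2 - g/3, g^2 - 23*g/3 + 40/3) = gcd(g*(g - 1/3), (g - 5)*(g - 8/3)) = 1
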